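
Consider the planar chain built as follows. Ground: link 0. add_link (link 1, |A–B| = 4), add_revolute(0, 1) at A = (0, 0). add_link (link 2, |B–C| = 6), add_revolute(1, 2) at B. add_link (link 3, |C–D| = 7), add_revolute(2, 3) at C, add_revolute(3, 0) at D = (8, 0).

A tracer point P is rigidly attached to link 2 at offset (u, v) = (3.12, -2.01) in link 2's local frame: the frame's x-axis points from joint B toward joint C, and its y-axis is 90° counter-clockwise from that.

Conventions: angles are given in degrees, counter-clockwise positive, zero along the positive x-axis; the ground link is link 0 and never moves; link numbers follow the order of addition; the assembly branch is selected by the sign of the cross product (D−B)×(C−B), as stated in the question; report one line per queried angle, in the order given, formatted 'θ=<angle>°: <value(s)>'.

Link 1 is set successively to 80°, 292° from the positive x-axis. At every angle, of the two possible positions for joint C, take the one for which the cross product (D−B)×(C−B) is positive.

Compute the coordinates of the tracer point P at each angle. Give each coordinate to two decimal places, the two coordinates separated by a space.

A=(0,0), D=(8.00,0)
θ=80°: B = A + 4.00·(cos80°, sin80°) = (0.6946, 3.9392)
θ=80°: |BD| = 8.2998
θ=80°: circle(B,6.00) ∩ circle(D,7.00): a=3.3667, h=4.9664
θ=80°:   candidates: C₊=(6.0151,6.7127) cross=41.220; C₋=(1.3008,-2.0301) cross=-41.220
θ=80°:   branch + wants cross > 0 → take C=(6.0151,6.7127) (cross=41.220)
θ=80°: ex = (C−B)/|BC| = (0.8868,0.4622); ey = (-0.4622,0.8868)
θ=80°: P = B + 3.12·ex + -2.01·ey = (4.3904,3.5991)
θ=292°: B = A + 4.00·(cos292°, sin292°) = (1.4984, -3.7087)
θ=292°: |BD| = 7.4850
θ=292°: circle(B,6.00) ∩ circle(D,7.00): a=2.8741, h=5.2668
θ=292°:   candidates: C₊=(1.3852,2.2902) cross=39.422; C₋=(6.6046,-6.8595) cross=-39.422
θ=292°:   branch + wants cross > 0 → take C=(1.3852,2.2902) (cross=39.422)
θ=292°: ex = (C−B)/|BC| = (-0.0189,0.9998); ey = (-0.9998,-0.0189)
θ=292°: P = B + 3.12·ex + -2.01·ey = (3.4492,-0.5514)

θ=80°: 4.39 3.60
θ=292°: 3.45 -0.55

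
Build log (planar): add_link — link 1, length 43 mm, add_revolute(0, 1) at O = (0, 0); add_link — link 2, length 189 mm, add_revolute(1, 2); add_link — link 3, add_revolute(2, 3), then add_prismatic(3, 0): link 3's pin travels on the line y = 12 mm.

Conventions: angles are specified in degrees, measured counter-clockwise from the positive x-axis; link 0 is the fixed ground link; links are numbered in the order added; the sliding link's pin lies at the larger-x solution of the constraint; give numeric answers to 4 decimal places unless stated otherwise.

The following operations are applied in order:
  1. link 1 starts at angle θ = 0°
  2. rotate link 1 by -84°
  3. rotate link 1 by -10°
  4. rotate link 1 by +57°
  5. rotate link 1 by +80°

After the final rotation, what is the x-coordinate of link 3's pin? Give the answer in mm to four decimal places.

geometry: r = 43 mm, L = 189 mm, e = 12 mm; θ starts at 0°
rotate link 1 by -84°: θ ← 0° -84° = -84°
rotate link 1 by -10°: θ ← -84° -10° = -94°
rotate link 1 by +57°: θ ← -94° +57° = -37°
rotate link 1 by +80°: θ ← -37° +80° = 43°
crank pin P = (r cos θ, r sin θ) = (31.448209, 29.325929)
h = r sin θ − e = 29.325929 − 12 = 17.325929
x = r cos θ + √(L² − h²) = 31.448209 + 188.204177 = 219.652386

219.6524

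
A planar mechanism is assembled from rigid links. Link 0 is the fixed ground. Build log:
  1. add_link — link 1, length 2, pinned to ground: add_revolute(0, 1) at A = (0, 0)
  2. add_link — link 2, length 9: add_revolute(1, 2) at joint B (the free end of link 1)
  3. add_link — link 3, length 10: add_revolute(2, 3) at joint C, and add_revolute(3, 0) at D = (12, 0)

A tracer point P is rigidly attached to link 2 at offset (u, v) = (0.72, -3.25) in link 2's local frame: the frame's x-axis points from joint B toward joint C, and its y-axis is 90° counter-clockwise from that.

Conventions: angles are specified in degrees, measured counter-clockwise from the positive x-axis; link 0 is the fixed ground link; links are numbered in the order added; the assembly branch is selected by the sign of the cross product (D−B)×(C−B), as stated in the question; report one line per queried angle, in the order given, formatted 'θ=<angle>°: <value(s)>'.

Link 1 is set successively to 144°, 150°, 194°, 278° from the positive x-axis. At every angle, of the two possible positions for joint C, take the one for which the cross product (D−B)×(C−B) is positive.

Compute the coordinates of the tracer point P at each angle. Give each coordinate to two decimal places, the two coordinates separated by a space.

A=(0,0), D=(12.00,0)
θ=144°: B = A + 2.00·(cos144°, sin144°) = (-1.6180, 1.1756)
θ=144°: |BD| = 13.6687
θ=144°: circle(B,9.00) ∩ circle(D,10.00): a=6.1393, h=6.5809
θ=144°:   candidates: C₊=(5.0645,7.2041) cross=89.953; C₋=(3.9325,-5.9090) cross=-89.953
θ=144°:   branch + wants cross > 0 → take C=(5.0645,7.2041) (cross=89.953)
θ=144°: ex = (C−B)/|BC| = (0.7425,0.6698); ey = (-0.6698,0.7425)
θ=144°: P = B + 0.72·ex + -3.25·ey = (1.0935,-0.7553)
θ=150°: B = A + 2.00·(cos150°, sin150°) = (-1.7321, 1.0000)
θ=150°: |BD| = 13.7684
θ=150°: circle(B,9.00) ∩ circle(D,10.00): a=6.1942, h=6.5293
θ=150°:   candidates: C₊=(4.9200,7.0622) cross=89.898; C₋=(3.9716,-5.9619) cross=-89.898
θ=150°:   branch + wants cross > 0 → take C=(4.9200,7.0622) (cross=89.898)
θ=150°: ex = (C−B)/|BC| = (0.7391,0.6736); ey = (-0.6736,0.7391)
θ=150°: P = B + 0.72·ex + -3.25·ey = (0.9892,-0.9172)
θ=194°: B = A + 2.00·(cos194°, sin194°) = (-1.9406, -0.4838)
θ=194°: |BD| = 13.9490
θ=194°: circle(B,9.00) ∩ circle(D,10.00): a=6.2934, h=6.4337
θ=194°:   candidates: C₊=(4.1259,6.1643) cross=89.744; C₋=(4.5722,-6.6954) cross=-89.744
θ=194°:   branch + wants cross > 0 → take C=(4.1259,6.1643) (cross=89.744)
θ=194°: ex = (C−B)/|BC| = (0.6741,0.7387); ey = (-0.7387,0.6741)
θ=194°: P = B + 0.72·ex + -3.25·ey = (0.9454,-2.1427)
θ=278°: B = A + 2.00·(cos278°, sin278°) = (0.2783, -1.9805)
θ=278°: |BD| = 11.8878
θ=278°: circle(B,9.00) ∩ circle(D,10.00): a=5.1448, h=7.3845
θ=278°:   candidates: C₊=(4.1209,6.1579) cross=87.786; C₋=(6.5815,-8.4047) cross=-87.786
θ=278°:   branch + wants cross > 0 → take C=(4.1209,6.1579) (cross=87.786)
θ=278°: ex = (C−B)/|BC| = (0.4270,0.9043); ey = (-0.9043,0.4270)
θ=278°: P = B + 0.72·ex + -3.25·ey = (3.5246,-2.7171)

θ=144°: 1.09 -0.76
θ=150°: 0.99 -0.92
θ=194°: 0.95 -2.14
θ=278°: 3.52 -2.72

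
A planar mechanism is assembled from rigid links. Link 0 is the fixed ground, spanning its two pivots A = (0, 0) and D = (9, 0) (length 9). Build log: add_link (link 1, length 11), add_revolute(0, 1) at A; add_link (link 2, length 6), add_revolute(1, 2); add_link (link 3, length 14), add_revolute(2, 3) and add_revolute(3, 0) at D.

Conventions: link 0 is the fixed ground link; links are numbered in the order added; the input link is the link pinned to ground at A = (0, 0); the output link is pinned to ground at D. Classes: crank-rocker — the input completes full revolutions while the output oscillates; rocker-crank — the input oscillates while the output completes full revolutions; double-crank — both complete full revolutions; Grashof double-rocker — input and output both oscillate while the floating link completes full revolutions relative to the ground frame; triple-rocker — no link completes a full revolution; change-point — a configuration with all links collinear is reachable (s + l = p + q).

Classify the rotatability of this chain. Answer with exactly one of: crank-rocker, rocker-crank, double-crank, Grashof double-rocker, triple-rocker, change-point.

lengths: ground=9, input=11, coupler=6, output=14
sorted: s=6 (shortest), l=14 (longest), p+q=20
s + l = 20 vs p + q = 20
s + l = p + q → change-point (collinear configuration reachable)

change-point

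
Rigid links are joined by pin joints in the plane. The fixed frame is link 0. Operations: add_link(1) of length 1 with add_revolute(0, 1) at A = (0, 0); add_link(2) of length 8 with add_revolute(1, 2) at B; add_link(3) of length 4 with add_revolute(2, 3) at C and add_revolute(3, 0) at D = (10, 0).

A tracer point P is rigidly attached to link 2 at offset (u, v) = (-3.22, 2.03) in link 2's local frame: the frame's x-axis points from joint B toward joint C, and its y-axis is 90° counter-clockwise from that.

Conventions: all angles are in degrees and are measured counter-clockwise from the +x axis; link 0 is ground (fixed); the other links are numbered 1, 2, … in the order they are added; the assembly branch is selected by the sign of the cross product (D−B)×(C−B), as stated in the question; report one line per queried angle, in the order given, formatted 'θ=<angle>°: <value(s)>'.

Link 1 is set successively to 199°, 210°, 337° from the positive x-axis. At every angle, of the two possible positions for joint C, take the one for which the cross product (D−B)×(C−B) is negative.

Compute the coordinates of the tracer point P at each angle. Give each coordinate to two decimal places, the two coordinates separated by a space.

A=(0,0), D=(10.00,0)
θ=199°: B = A + 1.00·(cos199°, sin199°) = (-0.9455, -0.3256)
θ=199°: |BD| = 10.9504
θ=199°: circle(B,8.00) ∩ circle(D,4.00): a=7.6669, h=2.2845
θ=199°:   candidates: C₊=(6.6501,2.1858) cross=25.016; C₋=(6.7859,-2.3811) cross=-25.016
θ=199°:   branch - wants cross < 0 → take C=(6.7859,-2.3811) (cross=-25.016)
θ=199°: ex = (C−B)/|BC| = (0.9664,-0.2569); ey = (0.2569,0.9664)
θ=199°: P = B + -3.22·ex + 2.03·ey = (-3.5358,2.4636)
θ=210°: B = A + 1.00·(cos210°, sin210°) = (-0.8660, -0.5000)
θ=210°: |BD| = 10.8775
θ=210°: circle(B,8.00) ∩ circle(D,4.00): a=7.6451, h=2.3562
θ=210°:   candidates: C₊=(6.6627,2.2051) cross=25.630; C₋=(6.8793,-2.5023) cross=-25.630
θ=210°:   branch - wants cross < 0 → take C=(6.8793,-2.5023) (cross=-25.630)
θ=210°: ex = (C−B)/|BC| = (0.9682,-0.2503); ey = (0.2503,0.9682)
θ=210°: P = B + -3.22·ex + 2.03·ey = (-3.4755,2.2713)
θ=337°: B = A + 1.00·(cos337°, sin337°) = (0.9205, -0.3907)
θ=337°: |BD| = 9.0879
θ=337°: circle(B,8.00) ∩ circle(D,4.00): a=7.1848, h=3.5183
θ=337°:   candidates: C₊=(7.9474,3.4332) cross=31.974; C₋=(8.2500,-3.5969) cross=-31.974
θ=337°:   branch - wants cross < 0 → take C=(8.2500,-3.5969) (cross=-31.974)
θ=337°: ex = (C−B)/|BC| = (0.9162,-0.4008); ey = (0.4008,0.9162)
θ=337°: P = B + -3.22·ex + 2.03·ey = (-1.2160,2.7596)

θ=199°: -3.54 2.46
θ=210°: -3.48 2.27
θ=337°: -1.22 2.76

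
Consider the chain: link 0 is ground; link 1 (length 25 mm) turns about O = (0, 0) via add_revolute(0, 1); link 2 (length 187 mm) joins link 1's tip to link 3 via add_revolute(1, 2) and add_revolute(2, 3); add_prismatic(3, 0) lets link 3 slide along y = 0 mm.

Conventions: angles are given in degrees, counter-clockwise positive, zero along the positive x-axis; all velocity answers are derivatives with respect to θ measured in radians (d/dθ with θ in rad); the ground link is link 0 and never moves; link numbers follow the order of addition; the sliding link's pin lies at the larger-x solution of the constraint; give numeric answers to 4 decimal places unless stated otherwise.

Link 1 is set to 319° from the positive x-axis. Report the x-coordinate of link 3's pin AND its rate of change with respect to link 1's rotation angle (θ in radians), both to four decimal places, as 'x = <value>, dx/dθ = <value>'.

geometry: r = 25 mm, L = 187 mm, e = 0 mm
crank pin P = (r cos θ, r sin θ) = (18.867740, -16.401476)
h = r sin θ − e = -16.401476 − 0 = -16.401476
x = r cos θ + √(L² − h²) = 18.867740 + 186.279338 = 205.147077
dx/dθ = −r sin θ − h·r cos θ/√(L² − h²) (θ in radians; h = -16.401476) = 18.062738

x = 205.1471, dx/dθ = 18.0627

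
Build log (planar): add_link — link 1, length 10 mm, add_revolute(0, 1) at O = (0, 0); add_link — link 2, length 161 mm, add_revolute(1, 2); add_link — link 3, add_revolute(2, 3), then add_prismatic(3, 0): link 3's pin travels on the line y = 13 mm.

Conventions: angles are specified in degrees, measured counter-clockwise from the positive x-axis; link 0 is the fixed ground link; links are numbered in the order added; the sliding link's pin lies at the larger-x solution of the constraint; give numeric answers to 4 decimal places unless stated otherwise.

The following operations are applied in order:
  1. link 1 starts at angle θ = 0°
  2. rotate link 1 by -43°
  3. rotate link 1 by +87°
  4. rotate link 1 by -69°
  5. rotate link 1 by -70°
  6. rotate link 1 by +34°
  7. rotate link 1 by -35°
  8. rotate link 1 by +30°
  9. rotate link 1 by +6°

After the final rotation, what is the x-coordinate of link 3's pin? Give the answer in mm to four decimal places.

geometry: r = 10 mm, L = 161 mm, e = 13 mm; θ starts at 0°
rotate link 1 by -43°: θ ← 0° -43° = -43°
rotate link 1 by +87°: θ ← -43° +87° = 44°
rotate link 1 by -69°: θ ← 44° -69° = -25°
rotate link 1 by -70°: θ ← -25° -70° = -95°
rotate link 1 by +34°: θ ← -95° +34° = -61°
rotate link 1 by -35°: θ ← -61° -35° = -96°
rotate link 1 by +30°: θ ← -96° +30° = -66°
rotate link 1 by +6°: θ ← -66° +6° = -60°
crank pin P = (r cos θ, r sin θ) = (5.000000, -8.660254)
h = r sin θ − e = -8.660254 − 13 = -21.660254
x = r cos θ + √(L² − h²) = 5.000000 + 159.536307 = 164.536307

164.5363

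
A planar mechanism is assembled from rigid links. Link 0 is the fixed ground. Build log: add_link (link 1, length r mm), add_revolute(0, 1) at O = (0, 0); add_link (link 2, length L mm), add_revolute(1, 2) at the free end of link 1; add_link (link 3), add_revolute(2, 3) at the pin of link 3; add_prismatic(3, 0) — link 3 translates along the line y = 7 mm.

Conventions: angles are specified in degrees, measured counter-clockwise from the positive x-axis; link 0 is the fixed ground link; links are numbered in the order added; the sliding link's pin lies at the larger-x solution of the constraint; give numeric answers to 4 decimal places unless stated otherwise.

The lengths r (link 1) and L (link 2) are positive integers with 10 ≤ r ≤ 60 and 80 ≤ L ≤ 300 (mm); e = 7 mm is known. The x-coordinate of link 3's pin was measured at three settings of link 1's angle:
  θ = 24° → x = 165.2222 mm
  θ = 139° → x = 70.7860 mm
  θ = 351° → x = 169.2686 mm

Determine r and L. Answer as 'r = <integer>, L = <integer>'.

constraint per measurement: (x − r cos θ)² + (r sin θ − e)² = L²
subtracting the θ₁ and θ₂ equations cancels the r² and L² terms:
r = (x₁² − x₂²) / (2[(x₁cos θ₁ + e sin θ₁) − (x₂cos θ₂ + e sin θ₂)]) = 55.0000 → r = 55
L² = (x₁ − r cos θ₁)² + (r sin θ₁ − e)² = 13456.0092 → L = 116.0000 → L = 116
check at θ₃=351°: x = 169.2686 (printed 169.2686) ✓

r = 55, L = 116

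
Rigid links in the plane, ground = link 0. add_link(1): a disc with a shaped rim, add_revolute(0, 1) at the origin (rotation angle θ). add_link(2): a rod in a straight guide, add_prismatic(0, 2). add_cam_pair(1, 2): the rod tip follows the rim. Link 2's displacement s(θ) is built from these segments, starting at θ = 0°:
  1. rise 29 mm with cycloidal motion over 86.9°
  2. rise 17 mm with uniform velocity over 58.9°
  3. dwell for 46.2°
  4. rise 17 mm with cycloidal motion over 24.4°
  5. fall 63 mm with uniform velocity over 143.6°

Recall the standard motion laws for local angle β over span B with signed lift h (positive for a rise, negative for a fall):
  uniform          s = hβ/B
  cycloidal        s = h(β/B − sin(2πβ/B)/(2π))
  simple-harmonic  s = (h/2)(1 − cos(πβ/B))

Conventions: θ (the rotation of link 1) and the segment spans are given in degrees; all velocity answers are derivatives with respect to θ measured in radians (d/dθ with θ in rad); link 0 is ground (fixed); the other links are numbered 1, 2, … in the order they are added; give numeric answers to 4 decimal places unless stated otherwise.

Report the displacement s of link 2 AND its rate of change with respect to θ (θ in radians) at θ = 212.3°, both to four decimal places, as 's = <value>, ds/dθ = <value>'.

segment 1 (0° to 86.9°, cycloidal, h = 29) is passed completely: s = 0.0000 + (29) = 29.0000
segment 2 (86.9° to 145.8°, uniform, h = 17) is passed completely: s = 29.0000 + (17) = 46.0000
segment 3 (145.8° to 192°, dwell): s unchanged at 46.0000
θ = 212.3° falls in segment 4 (192° to 216.4°, cycloidal, h = 17): β = 212.3 − 192 = 20.3°, B = 24.4°; Δs = 17·(0.8320 − sin(2π·0.8320)/(2π)) = 16.4981; s = 46.0000 + 16.4981 = 62.4981
velocity in seg [192°–216.4°] (cycloidal), θ in radians: β = 20.3° = 0.3543 rad, B = 24.4° = 0.4259 rad; ds/dθ = (h/B)(1 − cos(2πβ/B)) = (17/0.4259)(1 − cos(2π·0.8320)) = 20.257070 mm/rad

s = 62.4981, ds/dθ = 20.2571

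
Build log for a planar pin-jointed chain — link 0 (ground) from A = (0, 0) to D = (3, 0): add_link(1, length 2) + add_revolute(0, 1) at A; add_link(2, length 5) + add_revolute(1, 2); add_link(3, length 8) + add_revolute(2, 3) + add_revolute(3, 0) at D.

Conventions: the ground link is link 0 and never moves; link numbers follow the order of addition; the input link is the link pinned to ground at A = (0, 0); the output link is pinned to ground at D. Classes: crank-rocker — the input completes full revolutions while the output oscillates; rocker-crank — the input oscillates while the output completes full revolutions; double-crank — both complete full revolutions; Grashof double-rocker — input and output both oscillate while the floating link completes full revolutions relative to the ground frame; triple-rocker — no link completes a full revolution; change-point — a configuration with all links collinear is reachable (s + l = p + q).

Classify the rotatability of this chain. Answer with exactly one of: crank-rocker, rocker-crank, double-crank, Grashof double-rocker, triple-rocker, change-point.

lengths: ground=3, input=2, coupler=5, output=8
sorted: s=2 (shortest), l=8 (longest), p+q=8
s + l = 10 vs p + q = 8
s + l > p + q → non-Grashof → no link fully rotates → triple-rocker

triple-rocker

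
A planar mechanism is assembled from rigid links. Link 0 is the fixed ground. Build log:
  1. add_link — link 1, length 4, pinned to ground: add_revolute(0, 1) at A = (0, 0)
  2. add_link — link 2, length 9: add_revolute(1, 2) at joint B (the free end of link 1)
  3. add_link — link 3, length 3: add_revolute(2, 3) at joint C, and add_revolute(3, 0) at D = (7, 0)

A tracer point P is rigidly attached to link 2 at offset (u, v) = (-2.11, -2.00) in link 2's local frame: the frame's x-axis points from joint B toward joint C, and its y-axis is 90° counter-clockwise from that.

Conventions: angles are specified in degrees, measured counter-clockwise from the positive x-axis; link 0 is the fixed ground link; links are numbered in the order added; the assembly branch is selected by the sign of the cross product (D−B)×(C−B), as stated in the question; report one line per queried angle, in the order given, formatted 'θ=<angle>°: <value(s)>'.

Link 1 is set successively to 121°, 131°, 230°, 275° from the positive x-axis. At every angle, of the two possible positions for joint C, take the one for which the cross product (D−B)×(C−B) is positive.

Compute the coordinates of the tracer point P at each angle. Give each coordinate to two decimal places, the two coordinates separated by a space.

A=(0,0), D=(7.00,0)
θ=121°: B = A + 4.00·(cos121°, sin121°) = (-2.0602, 3.4287)
θ=121°: |BD| = 9.6872
θ=121°: circle(B,9.00) ∩ circle(D,3.00): a=8.5598, h=2.7801
θ=121°:   candidates: C₊=(6.9296,2.9992) cross=26.932; C₋=(4.9616,-2.2011) cross=-26.932
θ=121°:   branch + wants cross > 0 → take C=(6.9296,2.9992) (cross=26.932)
θ=121°: ex = (C−B)/|BC| = (0.9989,-0.0477); ey = (0.0477,0.9989)
θ=121°: P = B + -2.11·ex + -2.00·ey = (-4.2632,1.5316)
θ=131°: B = A + 4.00·(cos131°, sin131°) = (-2.6242, 3.0188)
θ=131°: |BD| = 10.0866
θ=131°: circle(B,9.00) ∩ circle(D,3.00): a=8.6124, h=2.6128
θ=131°:   candidates: C₊=(6.3754,2.9343) cross=26.354; C₋=(4.8114,-2.0518) cross=-26.354
θ=131°:   branch + wants cross > 0 → take C=(6.3754,2.9343) (cross=26.354)
θ=131°: ex = (C−B)/|BC| = (1.0000,-0.0094); ey = (0.0094,1.0000)
θ=131°: P = B + -2.11·ex + -2.00·ey = (-4.7529,1.0388)
θ=230°: B = A + 4.00·(cos230°, sin230°) = (-2.5712, -3.0642)
θ=230°: |BD| = 10.0497
θ=230°: circle(B,9.00) ∩ circle(D,3.00): a=8.6070, h=2.6304
θ=230°:   candidates: C₊=(4.8241,2.0652) cross=26.434; C₋=(6.4281,-2.9450) cross=-26.434
θ=230°:   branch + wants cross > 0 → take C=(4.8241,2.0652) (cross=26.434)
θ=230°: ex = (C−B)/|BC| = (0.8217,0.5699); ey = (-0.5699,0.8217)
θ=230°: P = B + -2.11·ex + -2.00·ey = (-3.1650,-5.9101)
θ=275°: B = A + 4.00·(cos275°, sin275°) = (0.3486, -3.9848)
θ=275°: |BD| = 7.7537
θ=275°: circle(B,9.00) ∩ circle(D,3.00): a=8.5198, h=2.9005
θ=275°:   candidates: C₊=(6.1666,2.8819) cross=22.490; C₋=(9.1479,-2.0944) cross=-22.490
θ=275°:   branch + wants cross > 0 → take C=(6.1666,2.8819) (cross=22.490)
θ=275°: ex = (C−B)/|BC| = (0.6464,0.7630); ey = (-0.7630,0.6464)
θ=275°: P = B + -2.11·ex + -2.00·ey = (0.5106,-6.8875)

θ=121°: -4.26 1.53
θ=131°: -4.75 1.04
θ=230°: -3.17 -5.91
θ=275°: 0.51 -6.89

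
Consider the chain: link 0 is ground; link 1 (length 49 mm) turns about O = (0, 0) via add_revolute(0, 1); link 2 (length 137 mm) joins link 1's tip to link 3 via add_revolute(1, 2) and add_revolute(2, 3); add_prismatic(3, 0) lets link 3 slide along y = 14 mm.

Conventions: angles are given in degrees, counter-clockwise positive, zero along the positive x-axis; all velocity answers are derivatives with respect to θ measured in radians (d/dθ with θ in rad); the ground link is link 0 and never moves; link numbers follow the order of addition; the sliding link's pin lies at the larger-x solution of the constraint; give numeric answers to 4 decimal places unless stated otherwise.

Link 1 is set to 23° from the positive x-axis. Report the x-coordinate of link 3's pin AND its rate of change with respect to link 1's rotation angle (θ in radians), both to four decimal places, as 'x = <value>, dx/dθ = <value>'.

geometry: r = 49 mm, L = 137 mm, e = 14 mm
crank pin P = (r cos θ, r sin θ) = (45.104738, 19.145825)
h = r sin θ − e = 19.145825 − 14 = 5.145825
x = r cos θ + √(L² − h²) = 45.104738 + 136.903325 = 182.008063
dx/dθ = −r sin θ − h·r cos θ/√(L² − h²) (θ in radians; h = 5.145825) = -20.841190

x = 182.0081, dx/dθ = -20.8412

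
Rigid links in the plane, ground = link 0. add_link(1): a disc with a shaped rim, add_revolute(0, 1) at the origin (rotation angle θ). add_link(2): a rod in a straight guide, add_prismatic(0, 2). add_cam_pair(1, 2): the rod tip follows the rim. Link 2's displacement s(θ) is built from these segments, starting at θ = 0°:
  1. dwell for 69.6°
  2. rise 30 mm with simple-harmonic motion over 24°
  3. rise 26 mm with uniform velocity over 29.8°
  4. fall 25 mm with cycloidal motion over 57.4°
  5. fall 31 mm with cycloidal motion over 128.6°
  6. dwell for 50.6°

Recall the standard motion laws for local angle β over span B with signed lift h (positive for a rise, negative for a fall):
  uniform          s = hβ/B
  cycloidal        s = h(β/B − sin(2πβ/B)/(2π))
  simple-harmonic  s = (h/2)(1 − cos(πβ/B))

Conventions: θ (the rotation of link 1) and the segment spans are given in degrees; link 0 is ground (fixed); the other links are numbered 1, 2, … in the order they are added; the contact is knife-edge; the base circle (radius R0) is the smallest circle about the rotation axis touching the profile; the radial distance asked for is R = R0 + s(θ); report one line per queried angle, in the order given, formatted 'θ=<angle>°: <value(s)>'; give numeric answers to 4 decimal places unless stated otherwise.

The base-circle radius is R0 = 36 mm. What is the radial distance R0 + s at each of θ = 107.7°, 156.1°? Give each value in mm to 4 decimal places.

segment 1 (0° to 69.6°, dwell): s unchanged at 0.0000
segment 2 (69.6° to 93.6°, simple-harmonic, h = 30) is passed completely: s = 0.0000 + (30) = 30.0000
θ = 107.7° falls in segment 3 (93.6° to 123.4°, uniform, h = 26): β = 107.7 − 93.6 = 14.1°, B = 29.8°; Δs = 26·14.1/29.8 = 12.3020; s = 30.0000 + 12.3020 = 42.3020
segment 3 (93.6° to 123.4°, uniform, h = 26) is passed completely: s = 30.0000 + (26) = 56.0000
θ = 156.1° falls in segment 4 (123.4° to 180.8°, cycloidal, h = -25): β = 156.1 − 123.4 = 32.7°, B = 57.4°; Δs = -25·(0.5697 − sin(2π·0.5697)/(2π)) = -15.9292; s = 56.0000 − 15.9292 = 40.0708
θ=107.7°: R = R0 + s = 36 + 42.3020 = 78.3020
θ=156.1°: R = R0 + s = 36 + 40.0708 = 76.0708

θ=107.7°: 78.3020
θ=156.1°: 76.0708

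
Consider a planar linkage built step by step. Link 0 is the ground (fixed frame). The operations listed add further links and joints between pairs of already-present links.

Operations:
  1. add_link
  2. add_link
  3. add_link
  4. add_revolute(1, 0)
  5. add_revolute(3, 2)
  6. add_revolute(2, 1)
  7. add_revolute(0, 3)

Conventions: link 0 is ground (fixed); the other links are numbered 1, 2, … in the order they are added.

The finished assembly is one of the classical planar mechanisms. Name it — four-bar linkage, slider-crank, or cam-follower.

links: 4 (incl. ground); joints: 4 revolute, 0 prismatic, 0 higher (cam) pair, forming one closed loop
4 links in a single 4R loop → four-bar linkage

four-bar linkage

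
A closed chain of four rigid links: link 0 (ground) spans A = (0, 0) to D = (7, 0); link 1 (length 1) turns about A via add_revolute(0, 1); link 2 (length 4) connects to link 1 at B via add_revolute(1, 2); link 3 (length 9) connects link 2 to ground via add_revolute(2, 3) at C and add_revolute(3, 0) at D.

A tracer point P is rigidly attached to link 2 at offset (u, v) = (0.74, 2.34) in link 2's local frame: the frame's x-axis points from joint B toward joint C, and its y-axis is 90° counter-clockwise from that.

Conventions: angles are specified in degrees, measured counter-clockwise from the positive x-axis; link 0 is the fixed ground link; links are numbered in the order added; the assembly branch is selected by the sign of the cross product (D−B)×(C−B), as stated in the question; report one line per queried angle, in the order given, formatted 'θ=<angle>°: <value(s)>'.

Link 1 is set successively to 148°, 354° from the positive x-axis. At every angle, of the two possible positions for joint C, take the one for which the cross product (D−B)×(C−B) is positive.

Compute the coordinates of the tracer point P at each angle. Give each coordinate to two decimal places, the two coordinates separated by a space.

A=(0,0), D=(7.00,0)
θ=148°: B = A + 1.00·(cos148°, sin148°) = (-0.8480, 0.5299)
θ=148°: |BD| = 7.8659
θ=148°: circle(B,4.00) ∩ circle(D,9.00): a=-0.1988, h=3.9951
θ=148°:   candidates: C₊=(-0.7772,4.5293) cross=31.425; C₋=(-1.3155,-3.4427) cross=-31.425
θ=148°:   branch + wants cross > 0 → take C=(-0.7772,4.5293) (cross=31.425)
θ=148°: ex = (C−B)/|BC| = (0.0177,0.9998); ey = (-0.9998,0.0177)
θ=148°: P = B + 0.74·ex + 2.34·ey = (-3.1746,1.3112)
θ=354°: B = A + 1.00·(cos354°, sin354°) = (0.9945, -0.1045)
θ=354°: |BD| = 6.0064
θ=354°: circle(B,4.00) ∩ circle(D,9.00): a=-2.4077, h=3.1942
θ=354°:   candidates: C₊=(-1.4684,3.0473) cross=19.186; C₋=(-1.3572,-3.3401) cross=-19.186
θ=354°:   branch + wants cross > 0 → take C=(-1.4684,3.0473) (cross=19.186)
θ=354°: ex = (C−B)/|BC| = (-0.6157,0.7880); ey = (-0.7880,-0.6157)
θ=354°: P = B + 0.74·ex + 2.34·ey = (-1.3049,-0.9623)

θ=148°: -3.17 1.31
θ=354°: -1.30 -0.96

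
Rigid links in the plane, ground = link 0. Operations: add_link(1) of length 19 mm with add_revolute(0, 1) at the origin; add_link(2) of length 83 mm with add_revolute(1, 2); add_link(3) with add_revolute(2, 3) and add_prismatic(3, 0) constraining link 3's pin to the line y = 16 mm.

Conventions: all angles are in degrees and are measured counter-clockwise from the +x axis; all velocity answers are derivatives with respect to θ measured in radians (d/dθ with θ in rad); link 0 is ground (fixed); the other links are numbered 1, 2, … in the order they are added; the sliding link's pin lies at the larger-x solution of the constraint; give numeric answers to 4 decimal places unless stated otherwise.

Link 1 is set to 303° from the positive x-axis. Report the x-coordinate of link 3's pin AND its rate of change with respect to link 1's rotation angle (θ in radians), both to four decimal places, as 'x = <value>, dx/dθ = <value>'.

geometry: r = 19 mm, L = 83 mm, e = 16 mm
crank pin P = (r cos θ, r sin θ) = (10.348142, -15.934741)
h = r sin θ − e = -15.934741 − 16 = -31.934741
x = r cos θ + √(L² − h²) = 10.348142 + 76.610524 = 86.958665
dx/dθ = −r sin θ − h·r cos θ/√(L² − h²) (θ in radians; h = -31.934741) = 20.248316

x = 86.9587, dx/dθ = 20.2483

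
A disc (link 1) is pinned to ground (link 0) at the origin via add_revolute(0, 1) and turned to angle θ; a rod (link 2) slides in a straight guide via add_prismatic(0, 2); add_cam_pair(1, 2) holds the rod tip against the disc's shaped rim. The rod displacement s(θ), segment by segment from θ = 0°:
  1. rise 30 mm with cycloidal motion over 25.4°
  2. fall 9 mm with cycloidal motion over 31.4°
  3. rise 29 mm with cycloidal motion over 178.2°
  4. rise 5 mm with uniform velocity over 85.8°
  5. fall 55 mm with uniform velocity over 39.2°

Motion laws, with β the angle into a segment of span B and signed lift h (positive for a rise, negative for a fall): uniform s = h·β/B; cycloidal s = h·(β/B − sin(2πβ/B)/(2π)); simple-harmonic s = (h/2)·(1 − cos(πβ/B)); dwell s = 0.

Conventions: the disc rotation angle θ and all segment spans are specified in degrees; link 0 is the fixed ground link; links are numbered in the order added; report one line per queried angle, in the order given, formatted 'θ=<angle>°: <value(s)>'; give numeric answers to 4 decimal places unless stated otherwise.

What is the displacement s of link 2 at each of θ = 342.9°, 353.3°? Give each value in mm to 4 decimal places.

segment 1 (0° to 25.4°, cycloidal, h = 30) is passed completely: s = 0.0000 + (30) = 30.0000
segment 2 (25.4° to 56.8°, cycloidal, h = -9) is passed completely: s = 30.0000 + (-9) = 21.0000
segment 3 (56.8° to 235°, cycloidal, h = 29) is passed completely: s = 21.0000 + (29) = 50.0000
segment 4 (235° to 320.8°, uniform, h = 5) is passed completely: s = 50.0000 + (5) = 55.0000
θ = 342.9° falls in segment 5 (320.8° to 360°, uniform, h = -55): β = 342.9 − 320.8 = 22.1°, B = 39.2°; Δs = -55·22.1/39.2 = -31.0077; s = 55.0000 − 31.0077 = 23.9923
θ = 353.3° falls in segment 5 (320.8° to 360°, uniform, h = -55): β = 353.3 − 320.8 = 32.5°, B = 39.2°; Δs = -55·32.5/39.2 = -45.5995; s = 55.0000 − 45.5995 = 9.4005

θ=342.9°: 23.9923
θ=353.3°: 9.4005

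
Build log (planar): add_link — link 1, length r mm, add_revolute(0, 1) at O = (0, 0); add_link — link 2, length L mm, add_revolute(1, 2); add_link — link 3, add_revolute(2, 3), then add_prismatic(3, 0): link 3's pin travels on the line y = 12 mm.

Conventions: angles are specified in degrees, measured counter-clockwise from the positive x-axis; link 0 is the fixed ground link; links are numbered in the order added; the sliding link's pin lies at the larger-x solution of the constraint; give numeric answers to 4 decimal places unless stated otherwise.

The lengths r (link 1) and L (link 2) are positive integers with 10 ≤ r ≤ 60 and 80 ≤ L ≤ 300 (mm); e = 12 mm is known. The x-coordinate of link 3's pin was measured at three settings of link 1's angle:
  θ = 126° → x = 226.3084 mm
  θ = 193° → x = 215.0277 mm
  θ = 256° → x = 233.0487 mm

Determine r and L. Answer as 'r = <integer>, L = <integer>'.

constraint per measurement: (x − r cos θ)² + (r sin θ − e)² = L²
subtracting the θ₁ and θ₂ equations cancels the r² and L² terms:
r = (x₁² − x₂²) / (2[(x₁cos θ₁ + e sin θ₁) − (x₂cos θ₂ + e sin θ₂)]) = 27.9999 → r = 28
L² = (x₁ − r cos θ₁)² + (r sin θ₁ − e)² = 59048.9939 → L = 243.0000 → L = 243
check at θ₃=256°: x = 233.0487 (printed 233.0487) ✓

r = 28, L = 243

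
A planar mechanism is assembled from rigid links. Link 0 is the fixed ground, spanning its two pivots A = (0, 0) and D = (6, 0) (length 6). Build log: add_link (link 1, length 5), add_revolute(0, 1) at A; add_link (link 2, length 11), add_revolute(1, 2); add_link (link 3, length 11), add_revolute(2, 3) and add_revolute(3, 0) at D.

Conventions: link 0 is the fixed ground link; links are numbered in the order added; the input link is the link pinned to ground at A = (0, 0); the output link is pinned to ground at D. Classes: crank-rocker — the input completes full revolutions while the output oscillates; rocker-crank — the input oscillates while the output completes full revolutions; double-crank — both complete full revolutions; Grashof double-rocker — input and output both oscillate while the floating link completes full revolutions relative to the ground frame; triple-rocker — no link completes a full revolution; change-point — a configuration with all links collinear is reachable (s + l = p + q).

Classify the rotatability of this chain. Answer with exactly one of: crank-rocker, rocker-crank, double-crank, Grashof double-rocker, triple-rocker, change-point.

lengths: ground=6, input=5, coupler=11, output=11
sorted: s=5 (shortest), l=11 (longest), p+q=17
s + l = 16 vs p + q = 17
s + l < p + q (Grashof) with shortest = input link → crank-rocker

crank-rocker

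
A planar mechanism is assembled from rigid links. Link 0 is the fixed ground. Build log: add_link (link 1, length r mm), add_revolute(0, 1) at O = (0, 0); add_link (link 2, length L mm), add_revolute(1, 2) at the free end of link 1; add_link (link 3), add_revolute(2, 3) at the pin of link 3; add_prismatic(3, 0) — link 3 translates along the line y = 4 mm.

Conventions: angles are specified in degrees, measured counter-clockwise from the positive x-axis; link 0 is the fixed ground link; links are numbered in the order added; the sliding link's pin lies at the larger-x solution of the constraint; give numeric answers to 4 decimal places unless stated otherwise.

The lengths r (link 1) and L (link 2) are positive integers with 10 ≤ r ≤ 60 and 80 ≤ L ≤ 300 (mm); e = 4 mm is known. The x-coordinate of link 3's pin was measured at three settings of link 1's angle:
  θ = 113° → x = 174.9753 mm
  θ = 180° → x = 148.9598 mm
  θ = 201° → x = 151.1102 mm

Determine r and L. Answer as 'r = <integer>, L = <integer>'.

constraint per measurement: (x − r cos θ)² + (r sin θ − e)² = L²
subtracting the θ₁ and θ₂ equations cancels the r² and L² terms:
r = (x₁² − x₂²) / (2[(x₁cos θ₁ + e sin θ₁) − (x₂cos θ₂ + e sin θ₂)]) = 49.9999 → r = 50
L² = (x₁ − r cos θ₁)² + (r sin θ₁ − e)² = 39600.9833 → L = 199.0000 → L = 199
check at θ₃=201°: x = 151.1102 (printed 151.1102) ✓

r = 50, L = 199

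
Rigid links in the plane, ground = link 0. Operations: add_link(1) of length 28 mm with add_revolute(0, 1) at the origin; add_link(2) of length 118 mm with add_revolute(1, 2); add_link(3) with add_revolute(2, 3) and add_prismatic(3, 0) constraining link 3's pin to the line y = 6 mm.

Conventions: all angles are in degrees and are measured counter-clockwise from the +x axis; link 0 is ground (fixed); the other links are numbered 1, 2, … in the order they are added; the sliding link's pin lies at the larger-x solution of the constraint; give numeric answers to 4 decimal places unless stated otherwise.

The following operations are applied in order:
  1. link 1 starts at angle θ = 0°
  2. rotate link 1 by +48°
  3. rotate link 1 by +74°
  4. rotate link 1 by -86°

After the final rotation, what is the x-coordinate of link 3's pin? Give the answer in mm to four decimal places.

geometry: r = 28 mm, L = 118 mm, e = 6 mm; θ starts at 0°
rotate link 1 by +48°: θ ← 0° +48° = 48°
rotate link 1 by +74°: θ ← 48° +74° = 122°
rotate link 1 by -86°: θ ← 122° -86° = 36°
crank pin P = (r cos θ, r sin θ) = (22.652476, 16.457987)
h = r sin θ − e = 16.457987 − 6 = 10.457987
x = r cos θ + √(L² − h²) = 22.652476 + 117.535656 = 140.188132

140.1881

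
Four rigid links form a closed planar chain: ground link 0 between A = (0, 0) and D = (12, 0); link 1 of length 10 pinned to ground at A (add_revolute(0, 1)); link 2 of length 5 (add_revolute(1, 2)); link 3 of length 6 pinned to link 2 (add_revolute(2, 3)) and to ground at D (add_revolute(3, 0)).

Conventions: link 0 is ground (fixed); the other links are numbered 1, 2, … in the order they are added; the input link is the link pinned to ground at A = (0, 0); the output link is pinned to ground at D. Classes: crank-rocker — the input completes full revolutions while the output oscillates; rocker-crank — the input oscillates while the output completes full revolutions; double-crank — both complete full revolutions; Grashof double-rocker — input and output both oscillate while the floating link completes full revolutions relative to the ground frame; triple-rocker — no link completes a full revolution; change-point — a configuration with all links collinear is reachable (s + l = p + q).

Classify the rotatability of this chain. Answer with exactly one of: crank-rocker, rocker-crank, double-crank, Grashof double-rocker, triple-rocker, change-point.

lengths: ground=12, input=10, coupler=5, output=6
sorted: s=5 (shortest), l=12 (longest), p+q=16
s + l = 17 vs p + q = 16
s + l > p + q → non-Grashof → no link fully rotates → triple-rocker

triple-rocker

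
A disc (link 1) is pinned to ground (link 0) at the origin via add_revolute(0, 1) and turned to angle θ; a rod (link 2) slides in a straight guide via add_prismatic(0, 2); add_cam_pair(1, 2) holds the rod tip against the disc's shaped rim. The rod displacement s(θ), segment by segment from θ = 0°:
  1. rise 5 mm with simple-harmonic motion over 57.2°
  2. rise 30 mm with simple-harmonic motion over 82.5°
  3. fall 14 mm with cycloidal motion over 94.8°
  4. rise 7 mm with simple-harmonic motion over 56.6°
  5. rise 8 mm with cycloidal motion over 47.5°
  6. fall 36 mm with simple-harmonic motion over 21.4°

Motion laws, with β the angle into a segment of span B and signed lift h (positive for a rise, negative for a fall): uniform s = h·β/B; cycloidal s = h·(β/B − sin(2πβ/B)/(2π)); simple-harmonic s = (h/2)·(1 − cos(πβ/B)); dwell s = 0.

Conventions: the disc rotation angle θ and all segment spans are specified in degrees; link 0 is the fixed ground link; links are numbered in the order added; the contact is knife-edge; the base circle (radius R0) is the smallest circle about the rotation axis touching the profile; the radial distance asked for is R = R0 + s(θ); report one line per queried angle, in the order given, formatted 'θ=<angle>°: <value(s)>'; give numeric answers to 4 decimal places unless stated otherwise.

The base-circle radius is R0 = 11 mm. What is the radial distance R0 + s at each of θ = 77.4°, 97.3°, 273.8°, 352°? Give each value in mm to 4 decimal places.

segment 1 (0° to 57.2°, simple-harmonic, h = 5) is passed completely: s = 0.0000 + (5) = 5.0000
θ = 77.4° falls in segment 2 (57.2° to 139.7°, simple-harmonic, h = 30): β = 77.4 − 57.2 = 20.2°, B = 82.5°; Δs = 30/2·(1 − cos(π·0.2448)) = 4.2231; s = 5.0000 + 4.2231 = 9.2231
θ = 97.3° falls in segment 2 (57.2° to 139.7°, simple-harmonic, h = 30): β = 97.3 − 57.2 = 40.1°, B = 82.5°; Δs = 30/2·(1 − cos(π·0.4861)) = 14.3433; s = 5.0000 + 14.3433 = 19.3433
segment 2 (57.2° to 139.7°, simple-harmonic, h = 30) is passed completely: s = 5.0000 + (30) = 35.0000
segment 3 (139.7° to 234.5°, cycloidal, h = -14) is passed completely: s = 35.0000 + (-14) = 21.0000
θ = 273.8° falls in segment 4 (234.5° to 291.1°, simple-harmonic, h = 7): β = 273.8 − 234.5 = 39.3°, B = 56.6°; Δs = 7/2·(1 − cos(π·0.6943)) = 5.5066; s = 21.0000 + 5.5066 = 26.5066
segment 4 (234.5° to 291.1°, simple-harmonic, h = 7) is passed completely: s = 21.0000 + (7) = 28.0000
segment 5 (291.1° to 338.6°, cycloidal, h = 8) is passed completely: s = 28.0000 + (8) = 36.0000
θ = 352° falls in segment 6 (338.6° to 360°, simple-harmonic, h = -36): β = 352 − 338.6 = 13.4°, B = 21.4°; Δs = -36/2·(1 − cos(π·0.6262)) = -24.9493; s = 36.0000 − 24.9493 = 11.0507
θ=77.4°: R = R0 + s = 11 + 9.2231 = 20.2231
θ=97.3°: R = R0 + s = 11 + 19.3433 = 30.3433
θ=273.8°: R = R0 + s = 11 + 26.5066 = 37.5066
θ=352°: R = R0 + s = 11 + 11.0507 = 22.0507

θ=77.4°: 20.2231
θ=97.3°: 30.3433
θ=273.8°: 37.5066
θ=352°: 22.0507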